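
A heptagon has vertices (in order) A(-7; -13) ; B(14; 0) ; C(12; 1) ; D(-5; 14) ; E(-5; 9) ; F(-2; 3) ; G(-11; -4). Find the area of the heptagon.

276.5

Apply Gauss's area formula: 2A = Σ (x_i·y_{i+1} − x_{i+1}·y_i), indices taken mod 7.
Σ = (182) + (14) + (173) + (25) + (3) + (41) + (115) = 553
Area = |Σ|/2 = 276.5.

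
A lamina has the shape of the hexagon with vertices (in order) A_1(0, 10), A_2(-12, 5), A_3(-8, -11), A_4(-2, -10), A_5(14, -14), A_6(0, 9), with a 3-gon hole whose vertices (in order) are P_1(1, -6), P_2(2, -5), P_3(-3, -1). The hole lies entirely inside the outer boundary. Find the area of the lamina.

Outer boundary:
Apply the shoelace formula: 2A = Σ (x_i·y_{i+1} − x_{i+1}·y_i), indices taken mod 6.
A_1→A_2: (0)(5) − (-12)(10) = 120
A_2→A_3: (-12)(-11) − (-8)(5) = 172
A_3→A_4: (-8)(-10) − (-2)(-11) = 58
A_4→A_5: (-2)(-14) − (14)(-10) = 168
A_5→A_6: (14)(9) − (0)(-14) = 126
A_6→A_1: (0)(10) − (0)(9) = 0
Σ = 644
Area = |Σ|/2 = 322.
Hole:
Apply the surveyor's formula: 2A = Σ (x_i·y_{i+1} − x_{i+1}·y_i), indices taken mod 3.
P_1→P_2: (1)(-5) − (2)(-6) = 7
P_2→P_3: (2)(-1) − (-3)(-5) = -17
P_3→P_1: (-3)(-6) − (1)(-1) = 19
Σ = 9
Area = |Σ|/2 = 4.5.
Net area = 322 − 4.5 = 317.5.

317.5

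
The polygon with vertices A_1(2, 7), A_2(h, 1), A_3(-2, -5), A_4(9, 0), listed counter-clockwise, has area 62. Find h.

-1

The doubled signed area Σ (x_i y_{i+1} − x_{i+1} y_i) is linear in h.
With h=0 it equals 112; the coefficient of h is -12 (from the two edges through A_2).
So -12·h + 112 = 2·62 = 124 ⇒ h = -1.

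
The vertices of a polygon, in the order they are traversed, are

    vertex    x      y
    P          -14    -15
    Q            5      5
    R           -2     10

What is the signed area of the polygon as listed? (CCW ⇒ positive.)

117.5

Apply Gauss's area formula: 2A = Σ (x_i·y_{i+1} − x_{i+1}·y_i), indices taken mod 3.
Cross-terms: 5, 60, 170  ⇒  Σ = 235
Signed area = Σ/2 = 117.5 (positive ⇒ counter-clockwise traversal).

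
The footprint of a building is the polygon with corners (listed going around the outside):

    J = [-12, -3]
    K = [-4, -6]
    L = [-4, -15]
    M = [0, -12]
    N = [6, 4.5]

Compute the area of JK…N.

126

Cross-terms: 60, 36, 48, 72, 36  ⇒  Σ = 252
Area = |Σ|/2 = 126.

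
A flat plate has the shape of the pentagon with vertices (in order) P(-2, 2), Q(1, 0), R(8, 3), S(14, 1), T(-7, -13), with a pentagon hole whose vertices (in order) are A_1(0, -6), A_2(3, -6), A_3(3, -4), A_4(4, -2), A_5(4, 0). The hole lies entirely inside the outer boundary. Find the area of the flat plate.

115

Outer boundary:
Σ = (-2) + (3) + (-34) + (-175) + (-40) = -248
Area = |Σ|/2 = 124.
Hole:
Σ = (18) + (6) + (10) + (8) + (-24) = 18
Area = |Σ|/2 = 9.
Net area = 124 − 9 = 115.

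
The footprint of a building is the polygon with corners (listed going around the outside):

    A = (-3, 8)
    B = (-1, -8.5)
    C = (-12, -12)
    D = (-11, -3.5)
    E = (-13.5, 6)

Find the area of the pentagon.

Apply the shoelace formula: 2A = Σ (x_i·y_{i+1} − x_{i+1}·y_i), indices taken mod 5.
Cross-terms: 33.5, -90, -90, -113.25, -90  ⇒  Σ = -349.75
Area = |Σ|/2 = 174.875.

174.875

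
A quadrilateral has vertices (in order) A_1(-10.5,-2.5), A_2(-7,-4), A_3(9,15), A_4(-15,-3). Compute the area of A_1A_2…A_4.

Apply Gauss's area formula: 2A = Σ (x_i·y_{i+1} − x_{i+1}·y_i), indices taken mod 4.
Cross-terms: 24.5, -69, 198, 6  ⇒  Σ = 159.5
Area = |Σ|/2 = 79.75.

79.75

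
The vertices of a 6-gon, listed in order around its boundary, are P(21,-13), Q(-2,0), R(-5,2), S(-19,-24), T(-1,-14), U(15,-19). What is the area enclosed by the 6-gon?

401.5

Apply Gauss's area formula: 2A = Σ (x_i·y_{i+1} − x_{i+1}·y_i), indices taken mod 6.
Σ = (-26) + (-4) + (158) + (242) + (229) + (204) = 803
Area = |Σ|/2 = 401.5.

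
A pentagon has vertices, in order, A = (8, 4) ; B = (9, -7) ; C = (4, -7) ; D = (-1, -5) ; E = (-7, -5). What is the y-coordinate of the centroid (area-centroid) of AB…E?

Apply the shoelace (surveyor's) formula. First the cross-terms c_i = x_i·y_{i+1} − x_{i+1}·y_i:
  -92, -35, -27, -30, 12  ⇒  2A = -172, A = -86.
Then Σ (y_i + y_{i+1})·c_i = 1378, so ȳ = 1378 / (6·(-86)) = -689/258.

-689/258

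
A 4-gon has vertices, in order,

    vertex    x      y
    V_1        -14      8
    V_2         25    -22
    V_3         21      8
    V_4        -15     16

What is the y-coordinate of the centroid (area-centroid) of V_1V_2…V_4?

2/3

Apply the surveyor's formula. First the cross-terms c_i = x_i·y_{i+1} − x_{i+1}·y_i:
  108, 662, 456, 104  ⇒  2A = 1330, A = 665.
Then Σ (y_i + y_{i+1})·c_i = 2660, so ȳ = 2660 / (6·665) = 2/3.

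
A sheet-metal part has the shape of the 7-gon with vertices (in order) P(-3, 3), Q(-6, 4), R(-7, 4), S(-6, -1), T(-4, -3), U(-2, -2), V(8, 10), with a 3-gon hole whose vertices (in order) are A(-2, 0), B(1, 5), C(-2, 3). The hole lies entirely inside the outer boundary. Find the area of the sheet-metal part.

Outer boundary:
Apply Gauss's area formula: 2A = Σ (x_i·y_{i+1} − x_{i+1}·y_i), indices taken mod 7.
P→Q: (-3)(4) − (-6)(3) = 6
Q→R: (-6)(4) − (-7)(4) = 4
R→S: (-7)(-1) − (-6)(4) = 31
S→T: (-6)(-3) − (-4)(-1) = 14
T→U: (-4)(-2) − (-2)(-3) = 2
U→V: (-2)(10) − (8)(-2) = -4
V→P: (8)(3) − (-3)(10) = 54
Σ = 107
Area = |Σ|/2 = 53.5.
Hole:
Σ = (-10) + (13) + (6) = 9
Area = |Σ|/2 = 4.5.
Net area = 53.5 − 4.5 = 49.

49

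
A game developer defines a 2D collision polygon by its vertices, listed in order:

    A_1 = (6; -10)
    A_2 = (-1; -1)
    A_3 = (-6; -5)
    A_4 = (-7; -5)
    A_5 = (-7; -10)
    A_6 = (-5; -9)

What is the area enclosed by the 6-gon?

Cross-terms: -16, -1, -5, 35, 13, 104  ⇒  Σ = 130
Area = |Σ|/2 = 65.

65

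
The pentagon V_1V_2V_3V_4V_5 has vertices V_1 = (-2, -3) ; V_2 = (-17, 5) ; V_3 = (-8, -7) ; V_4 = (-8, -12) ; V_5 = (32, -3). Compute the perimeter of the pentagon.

|V_1V_2| = √((-15)² + (8)²) = √289 = 17
|V_2V_3| = √((9)² + (-12)²) = √225 = 15
|V_3V_4| = √((0)² + (-5)²) = √25 = 5
|V_4V_5| = √((40)² + (9)²) = √1681 = 41
|V_5V_1| = √((-34)² + (0)²) = √1156 = 34
Perimeter = 17 + 15 + 5 + 41 + 34 = 112.

112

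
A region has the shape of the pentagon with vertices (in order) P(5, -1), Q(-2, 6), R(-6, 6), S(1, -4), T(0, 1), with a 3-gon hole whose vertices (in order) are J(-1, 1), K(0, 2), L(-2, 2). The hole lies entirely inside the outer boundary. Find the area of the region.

32

Outer boundary:
Apply the shoelace (surveyor's) formula: 2A = Σ (x_i·y_{i+1} − x_{i+1}·y_i), indices taken mod 5.
Σ = (28) + (24) + (18) + (1) + (-5) = 66
Area = |Σ|/2 = 33.
Hole:
Σ = (-2) + (4) + (0) = 2
Area = |Σ|/2 = 1.
Net area = 33 − 1 = 32.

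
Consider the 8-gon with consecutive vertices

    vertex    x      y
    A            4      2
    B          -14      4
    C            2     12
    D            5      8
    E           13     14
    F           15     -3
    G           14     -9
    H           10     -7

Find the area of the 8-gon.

256

Apply the surveyor's formula: 2A = Σ (x_i·y_{i+1} − x_{i+1}·y_i), indices taken mod 8.
A→B: (4)(4) − (-14)(2) = 44
B→C: (-14)(12) − (2)(4) = -176
C→D: (2)(8) − (5)(12) = -44
D→E: (5)(14) − (13)(8) = -34
E→F: (13)(-3) − (15)(14) = -249
F→G: (15)(-9) − (14)(-3) = -93
G→H: (14)(-7) − (10)(-9) = -8
H→A: (10)(2) − (4)(-7) = 48
Σ = -512
Area = |Σ|/2 = 256.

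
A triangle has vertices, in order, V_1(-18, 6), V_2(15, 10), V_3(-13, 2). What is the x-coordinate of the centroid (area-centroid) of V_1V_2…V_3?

-16/3

Apply the shoelace (surveyor's) formula. First the cross-terms c_i = x_i·y_{i+1} − x_{i+1}·y_i:
  -270, 160, -42  ⇒  2A = -152, A = -76.
Then Σ (x_i + x_{i+1})·c_i = 2432, so x̄ = 2432 / (6·(-76)) = -16/3.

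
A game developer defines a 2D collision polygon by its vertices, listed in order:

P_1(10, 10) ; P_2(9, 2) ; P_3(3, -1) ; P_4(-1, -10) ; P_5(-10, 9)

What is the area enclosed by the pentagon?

207.5

Apply the shoelace formula: 2A = Σ (x_i·y_{i+1} − x_{i+1}·y_i), indices taken mod 5.
Σ = (-70) + (-15) + (-31) + (-109) + (-190) = -415
Area = |Σ|/2 = 207.5.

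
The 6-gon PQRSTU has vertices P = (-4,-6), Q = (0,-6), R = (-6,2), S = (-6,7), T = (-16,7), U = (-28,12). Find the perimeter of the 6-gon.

72

|PQ| = √((4)² + (0)²) = √16 = 4
|QR| = √((-6)² + (8)²) = √100 = 10
|RS| = √((0)² + (5)²) = √25 = 5
|ST| = √((-10)² + (0)²) = √100 = 10
|TU| = √((-12)² + (5)²) = √169 = 13
|UP| = √((24)² + (-18)²) = √900 = 30
Perimeter = 4 + 10 + 5 + 10 + 13 + 30 = 72.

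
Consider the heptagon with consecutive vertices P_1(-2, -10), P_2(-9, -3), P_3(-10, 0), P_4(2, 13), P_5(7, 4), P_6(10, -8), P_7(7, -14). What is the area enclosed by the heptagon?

302.5

Cross-terms: -84, -30, -130, -83, -96, -84, -98  ⇒  Σ = -605
Area = |Σ|/2 = 302.5.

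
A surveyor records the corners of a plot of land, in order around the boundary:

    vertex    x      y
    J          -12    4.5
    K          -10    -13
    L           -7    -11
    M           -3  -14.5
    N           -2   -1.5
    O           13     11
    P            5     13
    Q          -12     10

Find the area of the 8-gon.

323.75

Apply the shoelace (surveyor's) formula: 2A = Σ (x_i·y_{i+1} − x_{i+1}·y_i), indices taken mod 8.
J→K: (-12)(-13) − (-10)(4.5) = 201
K→L: (-10)(-11) − (-7)(-13) = 19
L→M: (-7)(-14.5) − (-3)(-11) = 68.5
M→N: (-3)(-1.5) − (-2)(-14.5) = -24.5
N→O: (-2)(11) − (13)(-1.5) = -2.5
O→P: (13)(13) − (5)(11) = 114
P→Q: (5)(10) − (-12)(13) = 206
Q→J: (-12)(4.5) − (-12)(10) = 66
Σ = 647.5
Area = |Σ|/2 = 323.75.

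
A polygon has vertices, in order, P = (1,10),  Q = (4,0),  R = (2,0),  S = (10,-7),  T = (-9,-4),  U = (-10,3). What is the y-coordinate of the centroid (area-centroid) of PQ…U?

Apply the surveyor's formula. First the cross-terms c_i = x_i·y_{i+1} − x_{i+1}·y_i:
  -40, 0, -14, -103, -67, -103  ⇒  2A = -327, A = -163.5.
Then Σ (y_i + y_{i+1})·c_i = -441, so ȳ = -441 / (6·(-163.5)) = 49/109.

49/109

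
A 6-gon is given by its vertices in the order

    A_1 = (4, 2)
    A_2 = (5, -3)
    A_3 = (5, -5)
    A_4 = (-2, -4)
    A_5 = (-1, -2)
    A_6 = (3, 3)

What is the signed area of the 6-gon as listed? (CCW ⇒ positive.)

Apply the shoelace formula: 2A = Σ (x_i·y_{i+1} − x_{i+1}·y_i), indices taken mod 6.
Σ = (-22) + (-10) + (-30) + (0) + (3) + (-6) = -65
Signed area = Σ/2 = -32.5 (negative ⇒ clockwise traversal).

-32.5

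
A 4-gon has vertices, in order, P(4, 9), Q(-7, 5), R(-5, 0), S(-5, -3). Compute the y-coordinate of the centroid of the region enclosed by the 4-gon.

Apply the surveyor's formula. First the cross-terms c_i = x_i·y_{i+1} − x_{i+1}·y_i:
  83, 25, 15, -33  ⇒  2A = 90, A = 45.
Then Σ (y_i + y_{i+1})·c_i = 1044, so ȳ = 1044 / (6·45) = 58/15.

58/15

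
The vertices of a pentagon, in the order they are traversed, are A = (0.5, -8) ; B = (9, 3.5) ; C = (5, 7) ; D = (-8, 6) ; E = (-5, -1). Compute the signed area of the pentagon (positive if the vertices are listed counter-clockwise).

Cross-terms: 73.75, 45.5, 86, 38, 40.5  ⇒  Σ = 283.75
Signed area = Σ/2 = 141.875 (positive ⇒ counter-clockwise traversal).

141.875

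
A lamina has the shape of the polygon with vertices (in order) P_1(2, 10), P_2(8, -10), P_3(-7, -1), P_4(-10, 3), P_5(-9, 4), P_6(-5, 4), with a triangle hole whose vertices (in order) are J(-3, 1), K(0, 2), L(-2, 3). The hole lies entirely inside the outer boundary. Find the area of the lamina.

145.5

Outer boundary:
Cross-terms: -100, -78, -31, -13, -16, -58  ⇒  Σ = -296
Area = |Σ|/2 = 148.
Hole:
Σ = (-6) + (4) + (7) = 5
Area = |Σ|/2 = 2.5.
Net area = 148 − 2.5 = 145.5.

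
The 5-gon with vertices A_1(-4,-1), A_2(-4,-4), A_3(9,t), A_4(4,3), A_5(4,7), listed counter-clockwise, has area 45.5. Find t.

Write out the shoelace sum; only the two edges meeting at A_3 involve t:
2·Area = [((-4)·t − 9·(-4)) + (9·3 − 4·t)] + 52
       = -8·t + 115 = 91
⇒ t = 3.

3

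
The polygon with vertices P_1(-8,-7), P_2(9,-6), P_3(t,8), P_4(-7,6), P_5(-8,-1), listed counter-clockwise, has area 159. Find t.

-2

The doubled signed area Σ (x_i y_{i+1} − x_{i+1} y_i) is linear in t.
With t=0 it equals 342; the coefficient of t is 12 (from the two edges through P_3).
So 12·t + 342 = 2·159 = 318 ⇒ t = -2.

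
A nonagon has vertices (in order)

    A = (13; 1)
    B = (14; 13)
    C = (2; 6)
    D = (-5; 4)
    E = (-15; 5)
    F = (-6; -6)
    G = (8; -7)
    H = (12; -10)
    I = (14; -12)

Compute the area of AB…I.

333

Σ = (155) + (58) + (38) + (35) + (120) + (90) + (4) + (-4) + (170) = 666
Area = |Σ|/2 = 333.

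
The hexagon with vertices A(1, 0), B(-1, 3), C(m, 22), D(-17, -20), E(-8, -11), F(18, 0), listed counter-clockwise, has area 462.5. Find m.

-15

Write out the shoelace sum; only the two edges meeting at C involve m:
2·Area = [((-1)·22 − m·3) + (m·(-20) − (-17)·22)] + 228
       = -23·m + 580 = 925
⇒ m = -15.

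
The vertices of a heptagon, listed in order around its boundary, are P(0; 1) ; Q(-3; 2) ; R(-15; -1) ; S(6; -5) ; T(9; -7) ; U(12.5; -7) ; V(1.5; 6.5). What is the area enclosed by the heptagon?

Apply Gauss's area formula: 2A = Σ (x_i·y_{i+1} − x_{i+1}·y_i), indices taken mod 7.
Σ = (3) + (33) + (81) + (3) + (24.5) + (91.75) + (1.5) = 237.75
Area = |Σ|/2 = 118.875.

118.875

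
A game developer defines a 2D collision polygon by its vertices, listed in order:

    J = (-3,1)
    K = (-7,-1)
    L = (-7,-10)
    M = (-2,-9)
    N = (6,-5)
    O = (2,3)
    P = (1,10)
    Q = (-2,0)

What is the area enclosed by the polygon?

Apply Gauss's area formula: 2A = Σ (x_i·y_{i+1} − x_{i+1}·y_i), indices taken mod 8.
Σ = (10) + (63) + (43) + (64) + (28) + (17) + (20) + (-2) = 243
Area = |Σ|/2 = 121.5.

121.5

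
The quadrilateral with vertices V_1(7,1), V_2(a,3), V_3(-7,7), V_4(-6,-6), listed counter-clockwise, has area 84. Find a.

The doubled signed area Σ (x_i y_{i+1} − x_{i+1} y_i) is linear in a.
With a=0 it equals 162; the coefficient of a is 6 (from the two edges through V_2).
So 6·a + 162 = 2·84 = 168 ⇒ a = 1.

1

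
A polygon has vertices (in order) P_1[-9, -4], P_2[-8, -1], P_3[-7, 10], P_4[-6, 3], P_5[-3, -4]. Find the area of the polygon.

Σ = (-23) + (-87) + (39) + (33) + (-24) = -62
Area = |Σ|/2 = 31.

31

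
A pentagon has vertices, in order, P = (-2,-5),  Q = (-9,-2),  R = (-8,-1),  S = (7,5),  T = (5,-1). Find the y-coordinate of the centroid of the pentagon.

Apply the shoelace formula. First the cross-terms c_i = x_i·y_{i+1} − x_{i+1}·y_i:
  -41, -7, -33, -32, -27  ⇒  2A = -140, A = -70.
Then Σ (y_i + y_{i+1})·c_i = 210, so ȳ = 210 / (6·(-70)) = -0.5.

-0.5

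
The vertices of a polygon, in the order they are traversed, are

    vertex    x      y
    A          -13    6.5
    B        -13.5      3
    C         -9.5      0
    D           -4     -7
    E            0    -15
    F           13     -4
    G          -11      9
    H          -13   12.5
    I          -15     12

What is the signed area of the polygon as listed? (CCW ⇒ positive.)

Apply the shoelace formula: 2A = Σ (x_i·y_{i+1} − x_{i+1}·y_i), indices taken mod 9.
Σ = (48.75) + (28.5) + (66.5) + (60) + (195) + (73) + (-20.5) + (31.5) + (58.5) = 541.25
Signed area = Σ/2 = 270.625 (positive ⇒ counter-clockwise traversal).

270.625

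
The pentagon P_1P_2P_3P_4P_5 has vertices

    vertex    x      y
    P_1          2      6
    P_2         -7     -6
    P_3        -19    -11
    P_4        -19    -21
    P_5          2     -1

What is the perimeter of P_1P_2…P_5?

74

|P_1P_2| = √((-9)² + (-12)²) = √225 = 15
|P_2P_3| = √((-12)² + (-5)²) = √169 = 13
|P_3P_4| = √((0)² + (-10)²) = √100 = 10
|P_4P_5| = √((21)² + (20)²) = √841 = 29
|P_5P_1| = √((0)² + (7)²) = √49 = 7
Perimeter = 15 + 13 + 10 + 29 + 7 = 74.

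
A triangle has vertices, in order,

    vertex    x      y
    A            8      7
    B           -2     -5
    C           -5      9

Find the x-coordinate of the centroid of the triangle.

1/3

Apply the shoelace formula. First the cross-terms c_i = x_i·y_{i+1} − x_{i+1}·y_i:
  -26, -43, -107  ⇒  2A = -176, A = -88.
Then Σ (x_i + x_{i+1})·c_i = -176, so x̄ = -176 / (6·(-88)) = 1/3.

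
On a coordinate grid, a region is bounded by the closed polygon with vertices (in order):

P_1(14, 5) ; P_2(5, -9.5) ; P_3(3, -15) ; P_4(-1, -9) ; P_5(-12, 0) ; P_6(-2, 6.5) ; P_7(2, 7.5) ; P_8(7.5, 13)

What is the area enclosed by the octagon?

Cross-terms: -158, -46.5, -42, -108, -78, -28, -30.25, -144.5  ⇒  Σ = -635.25
Area = |Σ|/2 = 317.625.

317.625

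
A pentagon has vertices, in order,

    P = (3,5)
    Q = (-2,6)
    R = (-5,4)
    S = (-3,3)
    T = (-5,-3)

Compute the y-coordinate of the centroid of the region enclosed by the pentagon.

Apply Gauss's area formula. First the cross-terms c_i = x_i·y_{i+1} − x_{i+1}·y_i:
  28, 22, -3, 24, -16  ⇒  2A = 55, A = 27.5.
Then Σ (y_i + y_{i+1})·c_i = 475, so ȳ = 475 / (6·27.5) = 95/33.

95/33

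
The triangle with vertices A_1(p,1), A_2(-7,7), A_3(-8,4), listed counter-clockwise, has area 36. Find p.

Write out the shoelace sum; only the two edges meeting at A_1 involve p:
2·Area = [((-8)·1 − p·4) + (p·7 − (-7)·1)] + 28
       = 3·p + 27 = 72
⇒ p = 15.

15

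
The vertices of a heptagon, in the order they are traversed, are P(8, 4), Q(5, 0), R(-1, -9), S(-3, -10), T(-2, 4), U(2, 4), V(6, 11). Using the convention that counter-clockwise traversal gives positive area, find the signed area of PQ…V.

Apply the surveyor's formula: 2A = Σ (x_i·y_{i+1} − x_{i+1}·y_i), indices taken mod 7.
Σ = (-20) + (-45) + (-17) + (-32) + (-16) + (-2) + (-64) = -196
Signed area = Σ/2 = -98 (negative ⇒ clockwise traversal).

-98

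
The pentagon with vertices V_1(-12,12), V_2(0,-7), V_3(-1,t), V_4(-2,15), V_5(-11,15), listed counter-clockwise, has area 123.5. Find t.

1

Write out the shoelace sum; only the two edges meeting at V_3 involve t:
2·Area = [(0·t − (-1)·(-7)) + ((-1)·15 − (-2)·t)] + 267
       = 2·t + 245 = 247
⇒ t = 1.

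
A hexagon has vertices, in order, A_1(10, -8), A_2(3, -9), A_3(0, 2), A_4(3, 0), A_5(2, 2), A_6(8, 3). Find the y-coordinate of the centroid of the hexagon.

-125/41

Apply the shoelace (surveyor's) formula. First the cross-terms c_i = x_i·y_{i+1} − x_{i+1}·y_i:
  -66, 6, -6, 6, -10, -94  ⇒  2A = -164, A = -82.
Then Σ (y_i + y_{i+1})·c_i = 1500, so ȳ = 1500 / (6·(-82)) = -125/41.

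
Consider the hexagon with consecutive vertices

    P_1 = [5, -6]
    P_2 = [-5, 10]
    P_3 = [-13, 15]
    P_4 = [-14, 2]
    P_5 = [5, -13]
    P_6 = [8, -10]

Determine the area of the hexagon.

243.5

Σ = (20) + (55) + (184) + (172) + (54) + (2) = 487
Area = |Σ|/2 = 243.5.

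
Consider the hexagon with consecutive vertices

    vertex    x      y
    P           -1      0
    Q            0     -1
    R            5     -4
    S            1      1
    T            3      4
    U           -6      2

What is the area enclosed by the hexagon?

Σ = (1) + (5) + (9) + (1) + (30) + (2) = 48
Area = |Σ|/2 = 24.

24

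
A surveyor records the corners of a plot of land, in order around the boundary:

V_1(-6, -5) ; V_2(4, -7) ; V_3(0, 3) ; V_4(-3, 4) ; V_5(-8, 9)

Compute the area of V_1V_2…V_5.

91

Cross-terms: 62, 12, 9, 5, 94  ⇒  Σ = 182
Area = |Σ|/2 = 91.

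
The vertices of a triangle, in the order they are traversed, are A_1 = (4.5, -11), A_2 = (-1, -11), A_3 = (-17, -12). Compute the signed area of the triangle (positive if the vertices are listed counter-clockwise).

2.75

Apply the shoelace formula: 2A = Σ (x_i·y_{i+1} − x_{i+1}·y_i), indices taken mod 3.
Σ = (-60.5) + (-175) + (241) = 5.5
Signed area = Σ/2 = 2.75 (positive ⇒ counter-clockwise traversal).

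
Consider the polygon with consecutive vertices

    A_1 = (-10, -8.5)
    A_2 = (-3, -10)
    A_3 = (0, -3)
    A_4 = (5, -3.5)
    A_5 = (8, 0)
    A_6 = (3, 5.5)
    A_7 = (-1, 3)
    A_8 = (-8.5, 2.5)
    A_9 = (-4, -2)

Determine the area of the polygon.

Apply the shoelace formula: 2A = Σ (x_i·y_{i+1} − x_{i+1}·y_i), indices taken mod 9.
A_1→A_2: (-10)(-10) − (-3)(-8.5) = 74.5
A_2→A_3: (-3)(-3) − (0)(-10) = 9
A_3→A_4: (0)(-3.5) − (5)(-3) = 15
A_4→A_5: (5)(0) − (8)(-3.5) = 28
A_5→A_6: (8)(5.5) − (3)(0) = 44
A_6→A_7: (3)(3) − (-1)(5.5) = 14.5
A_7→A_8: (-1)(2.5) − (-8.5)(3) = 23
A_8→A_9: (-8.5)(-2) − (-4)(2.5) = 27
A_9→A_1: (-4)(-8.5) − (-10)(-2) = 14
Σ = 249
Area = |Σ|/2 = 124.5.

124.5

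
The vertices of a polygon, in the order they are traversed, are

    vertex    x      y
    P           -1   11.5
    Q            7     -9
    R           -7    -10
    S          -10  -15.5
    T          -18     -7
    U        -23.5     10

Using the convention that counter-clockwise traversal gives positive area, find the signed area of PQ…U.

Σ = (-71.5) + (-133) + (8.5) + (-209) + (-344.5) + (-260.25) = -1009.75
Signed area = Σ/2 = -504.875 (negative ⇒ clockwise traversal).

-504.875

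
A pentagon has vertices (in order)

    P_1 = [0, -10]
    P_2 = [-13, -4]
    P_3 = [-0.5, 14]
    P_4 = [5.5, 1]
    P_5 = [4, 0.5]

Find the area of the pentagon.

Σ = (-130) + (-184) + (-77.5) + (-1.25) + (-40) = -432.75
Area = |Σ|/2 = 216.375.

216.375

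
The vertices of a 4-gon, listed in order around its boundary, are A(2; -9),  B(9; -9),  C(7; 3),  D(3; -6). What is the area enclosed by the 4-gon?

43.5

Σ = (63) + (90) + (-51) + (-15) = 87
Area = |Σ|/2 = 43.5.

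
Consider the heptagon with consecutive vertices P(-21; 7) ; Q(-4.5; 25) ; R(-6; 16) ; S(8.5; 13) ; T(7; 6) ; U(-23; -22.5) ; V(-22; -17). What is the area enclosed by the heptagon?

652

Σ = (-493.5) + (78) + (-214) + (-40) + (-19.5) + (-104) + (-511) = -1304
Area = |Σ|/2 = 652.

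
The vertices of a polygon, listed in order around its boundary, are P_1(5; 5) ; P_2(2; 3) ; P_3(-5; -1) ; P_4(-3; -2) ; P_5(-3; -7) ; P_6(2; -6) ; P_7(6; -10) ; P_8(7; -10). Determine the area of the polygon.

91.5

Apply the shoelace (surveyor's) formula: 2A = Σ (x_i·y_{i+1} − x_{i+1}·y_i), indices taken mod 8.
Cross-terms: 5, 13, 7, 15, 32, 16, 10, 85  ⇒  Σ = 183
Area = |Σ|/2 = 91.5.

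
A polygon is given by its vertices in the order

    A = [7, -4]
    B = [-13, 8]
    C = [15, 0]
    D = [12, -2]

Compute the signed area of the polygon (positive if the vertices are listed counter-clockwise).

Σ = (4) + (-120) + (-30) + (-34) = -180
Signed area = Σ/2 = -90 (negative ⇒ clockwise traversal).

-90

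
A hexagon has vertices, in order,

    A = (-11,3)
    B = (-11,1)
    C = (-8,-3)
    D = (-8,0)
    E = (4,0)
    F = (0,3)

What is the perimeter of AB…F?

|AB| = √((0)² + (-2)²) = √4 = 2
|BC| = √((3)² + (-4)²) = √25 = 5
|CD| = √((0)² + (3)²) = √9 = 3
|DE| = √((12)² + (0)²) = √144 = 12
|EF| = √((-4)² + (3)²) = √25 = 5
|FA| = √((-11)² + (0)²) = √121 = 11
Perimeter = 2 + 5 + 3 + 12 + 5 + 11 = 38.

38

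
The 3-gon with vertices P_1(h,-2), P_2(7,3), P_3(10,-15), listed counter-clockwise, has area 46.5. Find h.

The doubled signed area Σ (x_i y_{i+1} − x_{i+1} y_i) is linear in h.
With h=0 it equals -141; the coefficient of h is 18 (from the two edges through P_1).
So 18·h + -141 = 2·46.5 = 93 ⇒ h = 13.

13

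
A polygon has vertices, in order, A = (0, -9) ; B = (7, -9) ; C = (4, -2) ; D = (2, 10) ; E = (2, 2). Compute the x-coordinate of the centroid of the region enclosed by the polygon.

Apply Gauss's area formula. First the cross-terms c_i = x_i·y_{i+1} − x_{i+1}·y_i:
  63, 22, 44, -16, -18  ⇒  2A = 95, A = 47.5.
Then Σ (x_i + x_{i+1})·c_i = 847, so x̄ = 847 / (6·47.5) = 847/285.

847/285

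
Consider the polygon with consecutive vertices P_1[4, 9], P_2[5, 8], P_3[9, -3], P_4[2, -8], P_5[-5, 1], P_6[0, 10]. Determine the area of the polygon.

147

P_1→P_2: (4)(8) − (5)(9) = -13
P_2→P_3: (5)(-3) − (9)(8) = -87
P_3→P_4: (9)(-8) − (2)(-3) = -66
P_4→P_5: (2)(1) − (-5)(-8) = -38
P_5→P_6: (-5)(10) − (0)(1) = -50
P_6→P_1: (0)(9) − (4)(10) = -40
Σ = -294
Area = |Σ|/2 = 147.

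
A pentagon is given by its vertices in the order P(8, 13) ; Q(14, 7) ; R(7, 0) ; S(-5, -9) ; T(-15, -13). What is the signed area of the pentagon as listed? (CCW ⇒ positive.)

-199.5

Σ = (-126) + (-49) + (-63) + (-70) + (-91) = -399
Signed area = Σ/2 = -199.5 (negative ⇒ clockwise traversal).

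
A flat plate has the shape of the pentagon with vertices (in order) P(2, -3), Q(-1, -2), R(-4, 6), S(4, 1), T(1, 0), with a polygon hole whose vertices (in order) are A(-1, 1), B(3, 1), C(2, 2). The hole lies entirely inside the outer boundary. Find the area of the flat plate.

Outer boundary:
Σ = (-7) + (-14) + (-28) + (-1) + (-3) = -53
Area = |Σ|/2 = 26.5.
Hole:
Apply the shoelace (surveyor's) formula: 2A = Σ (x_i·y_{i+1} − x_{i+1}·y_i), indices taken mod 3.
Cross-terms: -4, 4, 4  ⇒  Σ = 4
Area = |Σ|/2 = 2.
Net area = 26.5 − 2 = 24.5.

24.5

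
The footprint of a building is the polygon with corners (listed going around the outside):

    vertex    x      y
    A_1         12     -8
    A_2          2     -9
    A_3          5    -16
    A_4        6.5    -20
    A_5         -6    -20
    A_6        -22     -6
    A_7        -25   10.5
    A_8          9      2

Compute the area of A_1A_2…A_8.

A_1→A_2: (12)(-9) − (2)(-8) = -92
A_2→A_3: (2)(-16) − (5)(-9) = 13
A_3→A_4: (5)(-20) − (6.5)(-16) = 4
A_4→A_5: (6.5)(-20) − (-6)(-20) = -250
A_5→A_6: (-6)(-6) − (-22)(-20) = -404
A_6→A_7: (-22)(10.5) − (-25)(-6) = -381
A_7→A_8: (-25)(2) − (9)(10.5) = -144.5
A_8→A_1: (9)(-8) − (12)(2) = -96
Σ = -1350.5
Area = |Σ|/2 = 675.25.

675.25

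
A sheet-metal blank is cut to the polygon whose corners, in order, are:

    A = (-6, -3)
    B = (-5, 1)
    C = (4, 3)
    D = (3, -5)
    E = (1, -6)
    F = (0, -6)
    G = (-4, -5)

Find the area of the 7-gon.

A→B: (-6)(1) − (-5)(-3) = -21
B→C: (-5)(3) − (4)(1) = -19
C→D: (4)(-5) − (3)(3) = -29
D→E: (3)(-6) − (1)(-5) = -13
E→F: (1)(-6) − (0)(-6) = -6
F→G: (0)(-5) − (-4)(-6) = -24
G→A: (-4)(-3) − (-6)(-5) = -18
Σ = -130
Area = |Σ|/2 = 65.

65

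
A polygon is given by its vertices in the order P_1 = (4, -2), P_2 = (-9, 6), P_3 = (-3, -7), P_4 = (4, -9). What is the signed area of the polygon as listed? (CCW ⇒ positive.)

Apply the surveyor's formula: 2A = Σ (x_i·y_{i+1} − x_{i+1}·y_i), indices taken mod 4.
Σ = (6) + (81) + (55) + (28) = 170
Signed area = Σ/2 = 85 (positive ⇒ counter-clockwise traversal).

85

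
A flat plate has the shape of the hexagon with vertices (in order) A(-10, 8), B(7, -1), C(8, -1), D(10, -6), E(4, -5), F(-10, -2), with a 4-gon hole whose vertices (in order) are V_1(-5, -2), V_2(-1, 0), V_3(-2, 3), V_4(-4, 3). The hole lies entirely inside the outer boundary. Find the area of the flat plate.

Outer boundary:
Apply the shoelace (surveyor's) formula: 2A = Σ (x_i·y_{i+1} − x_{i+1}·y_i), indices taken mod 6.
Σ = (-46) + (1) + (-38) + (-26) + (-58) + (-100) = -267
Area = |Σ|/2 = 133.5.
Hole:
V_1→V_2: (-5)(0) − (-1)(-2) = -2
V_2→V_3: (-1)(3) − (-2)(0) = -3
V_3→V_4: (-2)(3) − (-4)(3) = 6
V_4→V_1: (-4)(-2) − (-5)(3) = 23
Σ = 24
Area = |Σ|/2 = 12.
Net area = 133.5 − 12 = 121.5.

121.5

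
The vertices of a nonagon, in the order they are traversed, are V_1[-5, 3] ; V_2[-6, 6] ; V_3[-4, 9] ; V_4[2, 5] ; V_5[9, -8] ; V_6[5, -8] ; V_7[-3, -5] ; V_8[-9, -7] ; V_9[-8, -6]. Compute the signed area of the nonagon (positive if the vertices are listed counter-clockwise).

Apply the surveyor's formula: 2A = Σ (x_i·y_{i+1} − x_{i+1}·y_i), indices taken mod 9.
V_1→V_2: (-5)(6) − (-6)(3) = -12
V_2→V_3: (-6)(9) − (-4)(6) = -30
V_3→V_4: (-4)(5) − (2)(9) = -38
V_4→V_5: (2)(-8) − (9)(5) = -61
V_5→V_6: (9)(-8) − (5)(-8) = -32
V_6→V_7: (5)(-5) − (-3)(-8) = -49
V_7→V_8: (-3)(-7) − (-9)(-5) = -24
V_8→V_9: (-9)(-6) − (-8)(-7) = -2
V_9→V_1: (-8)(3) − (-5)(-6) = -54
Σ = -302
Signed area = Σ/2 = -151 (negative ⇒ clockwise traversal).

-151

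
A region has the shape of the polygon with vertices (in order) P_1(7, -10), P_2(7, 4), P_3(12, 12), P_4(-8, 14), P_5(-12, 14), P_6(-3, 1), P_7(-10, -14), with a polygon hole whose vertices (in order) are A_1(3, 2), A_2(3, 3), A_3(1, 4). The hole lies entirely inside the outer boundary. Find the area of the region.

366

Outer boundary:
Apply the shoelace (surveyor's) formula: 2A = Σ (x_i·y_{i+1} − x_{i+1}·y_i), indices taken mod 7.
Cross-terms: 98, 36, 264, 56, 30, 52, 198  ⇒  Σ = 734
Area = |Σ|/2 = 367.
Hole:
A_1→A_2: (3)(3) − (3)(2) = 3
A_2→A_3: (3)(4) − (1)(3) = 9
A_3→A_1: (1)(2) − (3)(4) = -10
Σ = 2
Area = |Σ|/2 = 1.
Net area = 367 − 1 = 366.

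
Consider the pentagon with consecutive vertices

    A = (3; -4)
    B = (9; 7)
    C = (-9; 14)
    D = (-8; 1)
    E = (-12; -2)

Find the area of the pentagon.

215.5

Cross-terms: 57, 189, 103, 28, 54  ⇒  Σ = 431
Area = |Σ|/2 = 215.5.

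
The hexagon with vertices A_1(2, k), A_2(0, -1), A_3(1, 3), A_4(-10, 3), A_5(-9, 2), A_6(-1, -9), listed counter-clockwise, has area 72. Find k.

Write out the shoelace sum; only the two edges meeting at A_1 involve k:
2·Area = [((-1)·k − 2·(-9)) + (2·(-1) − 0·k)] + 124
       = -1·k + 140 = 144
⇒ k = -4.

-4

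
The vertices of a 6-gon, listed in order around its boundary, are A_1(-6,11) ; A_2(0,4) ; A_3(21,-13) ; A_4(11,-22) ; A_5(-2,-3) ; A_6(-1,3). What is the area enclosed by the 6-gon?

253

Apply the surveyor's formula: 2A = Σ (x_i·y_{i+1} − x_{i+1}·y_i), indices taken mod 6.
A_1→A_2: (-6)(4) − (0)(11) = -24
A_2→A_3: (0)(-13) − (21)(4) = -84
A_3→A_4: (21)(-22) − (11)(-13) = -319
A_4→A_5: (11)(-3) − (-2)(-22) = -77
A_5→A_6: (-2)(3) − (-1)(-3) = -9
A_6→A_1: (-1)(11) − (-6)(3) = 7
Σ = -506
Area = |Σ|/2 = 253.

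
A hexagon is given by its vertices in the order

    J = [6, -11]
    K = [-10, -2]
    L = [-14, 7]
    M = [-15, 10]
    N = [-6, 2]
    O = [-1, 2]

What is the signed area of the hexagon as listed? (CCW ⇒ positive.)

J→K: (6)(-2) − (-10)(-11) = -122
K→L: (-10)(7) − (-14)(-2) = -98
L→M: (-14)(10) − (-15)(7) = -35
M→N: (-15)(2) − (-6)(10) = 30
N→O: (-6)(2) − (-1)(2) = -10
O→J: (-1)(-11) − (6)(2) = -1
Σ = -236
Signed area = Σ/2 = -118 (negative ⇒ clockwise traversal).

-118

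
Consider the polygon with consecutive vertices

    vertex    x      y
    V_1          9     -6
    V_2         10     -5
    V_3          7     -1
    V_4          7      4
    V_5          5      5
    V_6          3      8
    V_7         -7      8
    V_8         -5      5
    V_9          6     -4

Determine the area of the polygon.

95

V_1→V_2: (9)(-5) − (10)(-6) = 15
V_2→V_3: (10)(-1) − (7)(-5) = 25
V_3→V_4: (7)(4) − (7)(-1) = 35
V_4→V_5: (7)(5) − (5)(4) = 15
V_5→V_6: (5)(8) − (3)(5) = 25
V_6→V_7: (3)(8) − (-7)(8) = 80
V_7→V_8: (-7)(5) − (-5)(8) = 5
V_8→V_9: (-5)(-4) − (6)(5) = -10
V_9→V_1: (6)(-6) − (9)(-4) = 0
Σ = 190
Area = |Σ|/2 = 95.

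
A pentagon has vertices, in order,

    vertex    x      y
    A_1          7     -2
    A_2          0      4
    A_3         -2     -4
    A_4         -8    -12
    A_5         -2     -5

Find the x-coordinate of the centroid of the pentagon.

Apply Gauss's area formula. First the cross-terms c_i = x_i·y_{i+1} − x_{i+1}·y_i:
  28, 8, -8, 16, 39  ⇒  2A = 83, A = 41.5.
Then Σ (x_i + x_{i+1})·c_i = 295, so x̄ = 295 / (6·41.5) = 295/249.

295/249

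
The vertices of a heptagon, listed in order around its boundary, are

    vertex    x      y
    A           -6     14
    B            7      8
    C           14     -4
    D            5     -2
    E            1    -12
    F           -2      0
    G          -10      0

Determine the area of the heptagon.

258

Apply the surveyor's formula: 2A = Σ (x_i·y_{i+1} − x_{i+1}·y_i), indices taken mod 7.
A→B: (-6)(8) − (7)(14) = -146
B→C: (7)(-4) − (14)(8) = -140
C→D: (14)(-2) − (5)(-4) = -8
D→E: (5)(-12) − (1)(-2) = -58
E→F: (1)(0) − (-2)(-12) = -24
F→G: (-2)(0) − (-10)(0) = 0
G→A: (-10)(14) − (-6)(0) = -140
Σ = -516
Area = |Σ|/2 = 258.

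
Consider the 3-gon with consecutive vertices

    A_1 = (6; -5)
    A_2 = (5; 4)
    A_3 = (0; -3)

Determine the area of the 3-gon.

Cross-terms: 49, -15, 18  ⇒  Σ = 52
Area = |Σ|/2 = 26.

26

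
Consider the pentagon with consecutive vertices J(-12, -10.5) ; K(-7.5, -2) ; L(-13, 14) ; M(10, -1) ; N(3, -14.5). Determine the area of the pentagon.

Apply the surveyor's formula: 2A = Σ (x_i·y_{i+1} − x_{i+1}·y_i), indices taken mod 5.
J→K: (-12)(-2) − (-7.5)(-10.5) = -54.75
K→L: (-7.5)(14) − (-13)(-2) = -131
L→M: (-13)(-1) − (10)(14) = -127
M→N: (10)(-14.5) − (3)(-1) = -142
N→J: (3)(-10.5) − (-12)(-14.5) = -205.5
Σ = -660.25
Area = |Σ|/2 = 330.125.

330.125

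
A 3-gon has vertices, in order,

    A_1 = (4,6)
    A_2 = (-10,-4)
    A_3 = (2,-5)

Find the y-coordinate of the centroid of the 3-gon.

Apply the shoelace (surveyor's) formula. First the cross-terms c_i = x_i·y_{i+1} − x_{i+1}·y_i:
  44, 58, 32  ⇒  2A = 134, A = 67.
Then Σ (y_i + y_{i+1})·c_i = -402, so ȳ = -402 / (6·67) = -1.

-1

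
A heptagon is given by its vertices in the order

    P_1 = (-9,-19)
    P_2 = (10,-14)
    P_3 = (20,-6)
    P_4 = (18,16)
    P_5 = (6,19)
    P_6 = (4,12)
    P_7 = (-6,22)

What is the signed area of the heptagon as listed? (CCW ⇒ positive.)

839

P_1→P_2: (-9)(-14) − (10)(-19) = 316
P_2→P_3: (10)(-6) − (20)(-14) = 220
P_3→P_4: (20)(16) − (18)(-6) = 428
P_4→P_5: (18)(19) − (6)(16) = 246
P_5→P_6: (6)(12) − (4)(19) = -4
P_6→P_7: (4)(22) − (-6)(12) = 160
P_7→P_1: (-6)(-19) − (-9)(22) = 312
Σ = 1678
Signed area = Σ/2 = 839 (positive ⇒ counter-clockwise traversal).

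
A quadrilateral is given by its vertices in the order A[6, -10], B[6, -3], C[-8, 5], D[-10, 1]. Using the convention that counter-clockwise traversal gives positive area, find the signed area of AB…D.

92

Apply the shoelace formula: 2A = Σ (x_i·y_{i+1} − x_{i+1}·y_i), indices taken mod 4.
Cross-terms: 42, 6, 42, 94  ⇒  Σ = 184
Signed area = Σ/2 = 92 (positive ⇒ counter-clockwise traversal).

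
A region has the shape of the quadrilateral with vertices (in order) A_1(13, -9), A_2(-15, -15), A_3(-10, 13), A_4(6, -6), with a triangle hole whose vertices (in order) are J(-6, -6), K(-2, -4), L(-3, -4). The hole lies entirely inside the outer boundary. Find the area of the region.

Outer boundary:
Cross-terms: -330, -345, -18, 24  ⇒  Σ = -669
Area = |Σ|/2 = 334.5.
Hole:
Apply the surveyor's formula: 2A = Σ (x_i·y_{i+1} − x_{i+1}·y_i), indices taken mod 3.
Σ = (12) + (-4) + (-6) = 2
Area = |Σ|/2 = 1.
Net area = 334.5 − 1 = 333.5.

333.5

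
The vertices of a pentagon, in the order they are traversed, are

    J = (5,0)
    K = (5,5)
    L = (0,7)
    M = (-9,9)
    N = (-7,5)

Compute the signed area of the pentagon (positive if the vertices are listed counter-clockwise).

58

Apply the shoelace formula: 2A = Σ (x_i·y_{i+1} − x_{i+1}·y_i), indices taken mod 5.
Σ = (25) + (35) + (63) + (18) + (-25) = 116
Signed area = Σ/2 = 58 (positive ⇒ counter-clockwise traversal).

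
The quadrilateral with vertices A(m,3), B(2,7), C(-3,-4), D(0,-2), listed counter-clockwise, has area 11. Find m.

The doubled signed area Σ (x_i y_{i+1} − x_{i+1} y_i) is linear in m.
With m=0 it equals 13; the coefficient of m is 9 (from the two edges through A).
So 9·m + 13 = 2·11 = 22 ⇒ m = 1.

1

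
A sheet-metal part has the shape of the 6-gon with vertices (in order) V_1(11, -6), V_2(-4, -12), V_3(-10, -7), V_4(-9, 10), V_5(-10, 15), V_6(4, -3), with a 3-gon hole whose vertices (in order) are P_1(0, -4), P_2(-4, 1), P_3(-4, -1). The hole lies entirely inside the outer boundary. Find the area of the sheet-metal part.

Outer boundary:
Apply the surveyor's formula: 2A = Σ (x_i·y_{i+1} − x_{i+1}·y_i), indices taken mod 6.
Σ = (-156) + (-92) + (-163) + (-35) + (-30) + (9) = -467
Area = |Σ|/2 = 233.5.
Hole:
Σ = (-16) + (8) + (16) = 8
Area = |Σ|/2 = 4.
Net area = 233.5 − 4 = 229.5.

229.5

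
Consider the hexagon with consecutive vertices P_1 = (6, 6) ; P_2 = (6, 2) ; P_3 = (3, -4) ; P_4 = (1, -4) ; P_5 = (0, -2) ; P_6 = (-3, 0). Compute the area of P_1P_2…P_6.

44

Apply the shoelace formula: 2A = Σ (x_i·y_{i+1} − x_{i+1}·y_i), indices taken mod 6.
Σ = (-24) + (-30) + (-8) + (-2) + (-6) + (-18) = -88
Area = |Σ|/2 = 44.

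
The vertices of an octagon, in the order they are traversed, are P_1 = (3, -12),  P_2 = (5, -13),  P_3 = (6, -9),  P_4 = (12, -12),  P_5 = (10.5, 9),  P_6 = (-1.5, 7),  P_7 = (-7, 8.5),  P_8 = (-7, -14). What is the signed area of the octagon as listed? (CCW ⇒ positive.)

365.375

Cross-terms: 21, 33, 36, 234, 87, 36.25, 157.5, 126  ⇒  Σ = 730.75
Signed area = Σ/2 = 365.375 (positive ⇒ counter-clockwise traversal).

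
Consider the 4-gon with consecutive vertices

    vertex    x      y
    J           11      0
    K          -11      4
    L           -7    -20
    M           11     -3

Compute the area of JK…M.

Apply Gauss's area formula: 2A = Σ (x_i·y_{i+1} − x_{i+1}·y_i), indices taken mod 4.
Cross-terms: 44, 248, 241, 33  ⇒  Σ = 566
Area = |Σ|/2 = 283.

283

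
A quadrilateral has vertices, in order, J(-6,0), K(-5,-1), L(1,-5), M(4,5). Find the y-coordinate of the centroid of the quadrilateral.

Apply the surveyor's formula. First the cross-terms c_i = x_i·y_{i+1} − x_{i+1}·y_i:
  6, 26, 25, 30  ⇒  2A = 87, A = 43.5.
Then Σ (y_i + y_{i+1})·c_i = -12, so ȳ = -12 / (6·43.5) = -4/87.

-4/87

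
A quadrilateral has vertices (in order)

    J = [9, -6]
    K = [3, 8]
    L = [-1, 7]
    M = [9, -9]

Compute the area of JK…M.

Σ = (90) + (29) + (-54) + (27) = 92
Area = |Σ|/2 = 46.

46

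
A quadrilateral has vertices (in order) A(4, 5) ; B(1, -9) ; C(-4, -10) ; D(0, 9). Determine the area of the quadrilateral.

Apply the shoelace formula: 2A = Σ (x_i·y_{i+1} − x_{i+1}·y_i), indices taken mod 4.
Σ = (-41) + (-46) + (-36) + (-36) = -159
Area = |Σ|/2 = 79.5.

79.5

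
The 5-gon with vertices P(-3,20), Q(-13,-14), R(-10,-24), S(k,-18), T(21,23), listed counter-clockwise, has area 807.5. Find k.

Write out the shoelace sum; only the two edges meeting at S involve k:
2·Area = [((-10)·(-18) − k·(-24)) + (k·23 − 21·(-18))] + 963
       = 47·k + 1521 = 1615
⇒ k = 2.

2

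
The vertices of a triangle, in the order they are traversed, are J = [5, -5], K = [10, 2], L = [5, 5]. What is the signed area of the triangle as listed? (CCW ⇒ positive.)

Cross-terms: 60, 40, -50  ⇒  Σ = 50
Signed area = Σ/2 = 25 (positive ⇒ counter-clockwise traversal).

25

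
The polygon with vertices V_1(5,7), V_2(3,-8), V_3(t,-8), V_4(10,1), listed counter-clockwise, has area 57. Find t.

6

Write out the shoelace sum; only the two edges meeting at V_3 involve t:
2·Area = [(3·(-8) − t·(-8)) + (t·1 − 10·(-8))] + 4
       = 9·t + 60 = 114
⇒ t = 6.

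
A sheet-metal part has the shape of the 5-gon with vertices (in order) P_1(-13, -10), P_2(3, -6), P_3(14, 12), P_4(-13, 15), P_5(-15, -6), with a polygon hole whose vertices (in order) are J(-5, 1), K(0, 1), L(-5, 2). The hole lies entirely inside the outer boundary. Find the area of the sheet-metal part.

482

Outer boundary:
Apply Gauss's area formula: 2A = Σ (x_i·y_{i+1} − x_{i+1}·y_i), indices taken mod 5.
P_1→P_2: (-13)(-6) − (3)(-10) = 108
P_2→P_3: (3)(12) − (14)(-6) = 120
P_3→P_4: (14)(15) − (-13)(12) = 366
P_4→P_5: (-13)(-6) − (-15)(15) = 303
P_5→P_1: (-15)(-10) − (-13)(-6) = 72
Σ = 969
Area = |Σ|/2 = 484.5.
Hole:
Apply Gauss's area formula: 2A = Σ (x_i·y_{i+1} − x_{i+1}·y_i), indices taken mod 3.
Σ = (-5) + (5) + (5) = 5
Area = |Σ|/2 = 2.5.
Net area = 484.5 − 2.5 = 482.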